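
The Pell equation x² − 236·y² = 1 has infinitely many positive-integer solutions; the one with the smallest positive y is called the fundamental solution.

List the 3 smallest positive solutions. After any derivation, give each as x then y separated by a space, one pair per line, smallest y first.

√236 = [15; 2,1,3,5,1,6,1,5,3,1,2,30, …], period ℓ=12 (even) → k=11
a_0=15:  p_0=15·1+0=15,  q_0=15·0+1=1
…
a_2=1:  p_2=1·31+15=46,  q_2=1·2+1=3
…
a_6=6:  p_6=6·1060+891=7251,  q_6=6·69+58=472
a_7=1:  p_7=1·7251+1060=8311,  q_7=1·472+69=541
…
a_9=3:  p_9=3·48806+8311=154729,  q_9=3·3177+541=10072
a_10=1:  p_10=1·154729+48806=203535,  q_10=1·10072+3177=13249
a_11=2:  p_11=2·203535+154729=561799,  q_11=2·13249+10072=36570
(x₁, y₁) = (561799, 36570);  561799² − 236·36570² = 1 ✓
k=2:  x_2 = 561799·561799+236·36570·36570 = 631236232801,  y_2 = 561799·36570+36570·561799 = 41089978860
k=3:  x_3 = 561799·631236232801+236·36570·41089978860 = 709255768702176199,  y_3 = 561799·41089978860+36570·631236232801 = 46168618067101710

561799 36570
631236232801 41089978860
709255768702176199 46168618067101710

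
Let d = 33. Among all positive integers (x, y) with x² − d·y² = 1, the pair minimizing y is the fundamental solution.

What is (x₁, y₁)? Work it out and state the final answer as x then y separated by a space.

d=33: √d = [5; 1,2,1,10] (ℓ=4, even), read p_3/q_3
step 0: (5, 1)  from 5·(1,0) + (0,1)
step 1: (6, 1)  from 1·(5,1) + (1,0)
step 2: (17, 3)  from 2·(6,1) + (5,1)
step 3: (23, 4)  from 1·(17,3) + (6,1)
fundamental: x₁=23, y₁=4  (since 529 − 33·16 = 1)

23 4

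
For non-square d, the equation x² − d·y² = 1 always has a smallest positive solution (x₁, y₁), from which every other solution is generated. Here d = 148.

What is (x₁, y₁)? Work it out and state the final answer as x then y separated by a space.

√148 = [12; 6,24, …], period ℓ=2 (even) → k=1
a_0=12:  p_0=12·1+0=12,  q_0=12·0+1=1
a_1=6:  p_1=6·12+1=73,  q_1=6·1+0=6
fundamental: x₁=73, y₁=6  (since 5329 − 148·36 = 1)

73 6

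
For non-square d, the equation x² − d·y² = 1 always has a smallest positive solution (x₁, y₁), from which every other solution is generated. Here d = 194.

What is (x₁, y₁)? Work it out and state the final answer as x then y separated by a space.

195 14

d=194: √d = [13; 1,12,1,26] (ℓ=4, even), read p_3/q_3
i=0: a=13 ⇒ p=13, q=1
i=1: a=1 ⇒ p=14, q=1
i=2: a=12 ⇒ p=181, q=13
i=3: a=1 ⇒ p=195, q=14
(x₁, y₁) = (195, 14);  195² − 194·14² = 1 ✓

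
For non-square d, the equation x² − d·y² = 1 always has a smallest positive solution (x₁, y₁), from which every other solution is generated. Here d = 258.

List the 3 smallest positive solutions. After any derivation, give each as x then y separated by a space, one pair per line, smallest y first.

√258 → a₀=16, period (16,32); ℓ=2 even so k=1
a_0=16:  p_0=16·1+0=16,  q_0=16·0+1=1
a_1=16:  p_1=16·16+1=257,  q_1=16·1+0=16
(x₁, y₁) = (257, 16);  257² − 258·16² = 1 ✓
(257+16√258)^2 = 132097 + 8224√258
(257+16√258)^3 = 67897601 + 4227120√258

257 16
132097 8224
67897601 4227120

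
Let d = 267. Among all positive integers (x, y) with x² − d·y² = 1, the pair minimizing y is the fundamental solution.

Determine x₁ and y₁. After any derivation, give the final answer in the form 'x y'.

√267 → a₀=16, period (2,1,15,1,2,32); ℓ=6 even so k=5
i=0: a=16 ⇒ p=16, q=1
i=1: a=2 ⇒ p=33, q=2
i=2: a=1 ⇒ p=49, q=3
i=3: a=15 ⇒ p=768, q=47
i=4: a=1 ⇒ p=817, q=50
i=5: a=2 ⇒ p=2402, q=147
→ (2402, 147).  Check: 2402²=5769604, 267·147²=5769603, difference 1.

2402 147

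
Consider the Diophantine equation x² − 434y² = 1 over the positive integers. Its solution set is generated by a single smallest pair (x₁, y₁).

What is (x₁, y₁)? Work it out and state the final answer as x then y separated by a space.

[20; 1,4,1,40] for √434; ℓ=4 ⇒ convergent index 3
i=0: a=20 ⇒ p=20, q=1
i=1: a=1 ⇒ p=21, q=1
i=2: a=4 ⇒ p=104, q=5
i=3: a=1 ⇒ p=125, q=6
(x₁, y₁) = (125, 6);  125² − 434·6² = 1 ✓

125 6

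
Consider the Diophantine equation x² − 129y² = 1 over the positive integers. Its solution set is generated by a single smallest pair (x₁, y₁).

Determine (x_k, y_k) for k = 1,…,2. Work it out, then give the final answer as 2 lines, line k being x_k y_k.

√129 → a₀=11, period (2,1,3,1,6,1,3,1,2,22); ℓ=10 even so k=9
i=0: a=11 ⇒ p=11, q=1
i=1: a=2 ⇒ p=23, q=2
…
i=3: a=3 ⇒ p=125, q=11
…
i=5: a=6 ⇒ p=1079, q=95
i=6: a=1 ⇒ p=1238, q=109
i=7: a=3 ⇒ p=4793, q=422
i=8: a=1 ⇒ p=6031, q=531
i=9: a=2 ⇒ p=16855, q=1484
→ (16855, 1484).  Check: 16855²=284091025, 129·1484²=284091024, difference 1.
(x_2, y_2) = (16855·16855 + 129·1484·1484, 16855·1484 + 1484·16855) = (568182049, 50025640)

16855 1484
568182049 50025640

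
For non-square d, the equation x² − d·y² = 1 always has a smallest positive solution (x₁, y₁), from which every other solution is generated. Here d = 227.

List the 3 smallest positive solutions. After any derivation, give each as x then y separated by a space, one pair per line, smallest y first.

d=227: √d = [15; 15,30] (ℓ=2, even), read p_1/q_1
step 0: (15, 1)  from 15·(1,0) + (0,1)
step 1: (226, 15)  from 15·(15,1) + (1,0)
fundamental: x₁=226, y₁=15  (since 51076 − 227·225 = 1)
n=2: (226,15)∘(226,15) = (226·226+227·15·15, 226·15+15·226) = (102151,6780)
n=3: (102151,6780)∘(226,15) = (226·102151+227·15·6780, 226·6780+15·102151) = (46172026,3064545)

226 15
102151 6780
46172026 3064545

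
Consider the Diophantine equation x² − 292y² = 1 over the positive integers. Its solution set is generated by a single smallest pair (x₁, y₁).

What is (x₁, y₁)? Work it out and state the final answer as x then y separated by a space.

√292 → a₀=17, period (11,2,1,3,8,3,1,2,11,34); ℓ=10 even so k=9
step 0: (17, 1)  from 17·(1,0) + (0,1)
step 1: (188, 11)  from 11·(17,1) + (1,0)
step 2: (393, 23)  from 2·(188,11) + (17,1)
step 3: (581, 34)  from 1·(393,23) + (188,11)
…
step 5: (17669, 1034)  from 8·(2136,125) + (581,34)
step 6: (55143, 3227)  from 3·(17669,1034) + (2136,125)
…
step 8: (200767, 11749)  from 2·(72812,4261) + (55143,3227)
step 9: (2281249, 133500)  from 11·(200767,11749) + (72812,4261)
(x₁, y₁) = (2281249, 133500);  2281249² − 292·133500² = 1 ✓

2281249 133500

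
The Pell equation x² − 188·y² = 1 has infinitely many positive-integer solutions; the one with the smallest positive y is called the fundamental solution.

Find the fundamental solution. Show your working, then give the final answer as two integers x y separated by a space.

d=188: √d = [13; 1,2,2,6,2,2,1,26] (ℓ=8, even), read p_7/q_7
k=0  a_k=13  p_k/q_k = 13/1
…
k=2  a_k=2  p_k/q_k = 41/3
…
k=6  a_k=2  p_k/q_k = 3277/239
k=7  a_k=1  p_k/q_k = 4607/336
(x₁, y₁) = (4607, 336);  4607² − 188·336² = 1 ✓

4607 336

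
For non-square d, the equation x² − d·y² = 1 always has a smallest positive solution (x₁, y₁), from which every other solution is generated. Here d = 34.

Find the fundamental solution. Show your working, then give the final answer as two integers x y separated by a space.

d=34: √d = [5; 1,4,1,10] (ℓ=4, even), read p_3/q_3
i=0: a=5 ⇒ p=5, q=1
i=1: a=1 ⇒ p=6, q=1
i=2: a=4 ⇒ p=29, q=5
i=3: a=1 ⇒ p=35, q=6
→ (35, 6).  Check: 35²=1225, 34·6²=1224, difference 1.

35 6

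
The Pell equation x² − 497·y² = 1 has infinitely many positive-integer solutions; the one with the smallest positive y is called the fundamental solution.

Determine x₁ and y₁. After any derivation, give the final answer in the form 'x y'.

1201887 53912

d=497: √d = [22; 3,2,2,5,6,5,2,2,3,44] (ℓ=10, even), read p_9/q_9
i=0: a=22 ⇒ p=22, q=1
i=1: a=3 ⇒ p=67, q=3
i=2: a=2 ⇒ p=156, q=7
i=3: a=2 ⇒ p=379, q=17
…
i=7: a=2 ⇒ p=143637, q=6443
i=8: a=2 ⇒ p=352750, q=15823
i=9: a=3 ⇒ p=1201887, q=53912
fundamental: x₁=1201887, y₁=53912  (since 1444532360769 − 497·2906503744 = 1)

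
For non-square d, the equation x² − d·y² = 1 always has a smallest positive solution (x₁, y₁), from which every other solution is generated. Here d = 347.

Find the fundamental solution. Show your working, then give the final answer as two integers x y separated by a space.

641602 34443

d=347: √d = [18; 1,1,1,2,4,…,1,1,36] (ℓ=14, even), read p_13/q_13
i=0: a=18 ⇒ p=18, q=1
i=1: a=1 ⇒ p=19, q=1
i=2: a=1 ⇒ p=37, q=2
i=3: a=1 ⇒ p=56, q=3
…
i=5: a=4 ⇒ p=652, q=35
…
i=7: a=17 ⇒ p=14269, q=766
i=8: a=1 ⇒ p=15070, q=809
i=9: a=4 ⇒ p=74549, q=4002
i=10: a=2 ⇒ p=164168, q=8813
i=11: a=1 ⇒ p=238717, q=12815
i=12: a=1 ⇒ p=402885, q=21628
i=13: a=1 ⇒ p=641602, q=34443
fundamental: x₁=641602, y₁=34443  (since 411653126404 − 347·1186320249 = 1)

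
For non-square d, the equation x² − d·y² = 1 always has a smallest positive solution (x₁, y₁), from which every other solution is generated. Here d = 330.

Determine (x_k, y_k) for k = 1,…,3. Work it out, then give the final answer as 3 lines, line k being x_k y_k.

[18; 6,36] for √330; ℓ=2 ⇒ convergent index 1
a_0=18:  p_0=18·1+0=18,  q_0=18·0+1=1
a_1=6:  p_1=6·18+1=109,  q_1=6·1+0=6
(x₁, y₁) = (109, 6);  109² − 330·6² = 1 ✓
k=2:  x_2 = 109·109+330·6·6 = 23761,  y_2 = 109·6+6·109 = 1308
k=3:  x_3 = 109·23761+330·6·1308 = 5179789,  y_3 = 109·1308+6·23761 = 285138

109 6
23761 1308
5179789 285138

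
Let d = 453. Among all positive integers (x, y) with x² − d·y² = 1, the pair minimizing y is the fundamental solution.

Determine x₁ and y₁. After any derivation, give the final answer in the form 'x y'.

1653751 77700

d=453: √d = [21; 3,1,1,10,14,10,1,1,3,42] (ℓ=10, even), read p_9/q_9
k=0  a_k=21  p_k/q_k = 21/1
k=1  a_k=3  p_k/q_k = 64/3
k=2  a_k=1  p_k/q_k = 85/4
…
k=5  a_k=14  p_k/q_k = 22199/1043
k=6  a_k=10  p_k/q_k = 223565/10504
…
k=8  a_k=1  p_k/q_k = 469329/22051
k=9  a_k=3  p_k/q_k = 1653751/77700
fundamental: x₁=1653751, y₁=77700  (since 2734892370001 − 453·6037290000 = 1)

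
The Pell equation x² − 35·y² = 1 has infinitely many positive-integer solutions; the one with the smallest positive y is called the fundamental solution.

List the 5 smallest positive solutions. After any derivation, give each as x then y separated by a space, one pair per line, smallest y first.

√35 → a₀=5, period (1,10); ℓ=2 even so k=1
i=0: a=5 ⇒ p=5, q=1
i=1: a=1 ⇒ p=6, q=1
fundamental: x₁=6, y₁=1  (since 36 − 35·1 = 1)
k=2:  x_2 = 6·6+35·1·1 = 71,  y_2 = 6·1+1·6 = 12
k=3:  x_3 = 6·71+35·1·12 = 846,  y_3 = 6·12+1·71 = 143
k=4:  x_4 = 6·846+35·1·143 = 10081,  y_4 = 6·143+1·846 = 1704
k=5:  x_5 = 6·10081+35·1·1704 = 120126,  y_5 = 6·1704+1·10081 = 20305

6 1
71 12
846 143
10081 1704
120126 20305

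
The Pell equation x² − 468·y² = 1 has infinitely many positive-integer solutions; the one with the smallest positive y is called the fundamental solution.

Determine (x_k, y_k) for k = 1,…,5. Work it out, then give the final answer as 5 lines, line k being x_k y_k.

√468 → a₀=21, period (1,1,1,2,1,1,1,42); ℓ=8 even so k=7
a_0=21:  p_0=21·1+0=21,  q_0=21·0+1=1
a_1=1:  p_1=1·21+1=22,  q_1=1·1+0=1
a_2=1:  p_2=1·22+21=43,  q_2=1·1+1=2
a_3=1:  p_3=1·43+22=65,  q_3=1·2+1=3
a_4=2:  p_4=2·65+43=173,  q_4=2·3+2=8
a_5=1:  p_5=1·173+65=238,  q_5=1·8+3=11
a_6=1:  p_6=1·238+173=411,  q_6=1·11+8=19
a_7=1:  p_7=1·411+238=649,  q_7=1·19+11=30
fundamental: x₁=649, y₁=30  (since 421201 − 468·900 = 1)
n=2: (649,30)∘(649,30) = (649·649+468·30·30, 649·30+30·649) = (842401,38940)
n=3: (842401,38940)∘(649,30) = (649·842401+468·30·38940, 649·38940+30·842401) = (1093435849,50544090)
n=4: (1093435849,50544090)∘(649,30) = (649·1093435849+468·30·50544090, 649·50544090+30·1093435849) = (1419278889601,65606189880)
n=5: (1419278889601,65606189880)∘(649,30) = (649·1419278889601+468·30·65606189880, 649·65606189880+30·1419278889601) = (1842222905266249,85156783920150)

649 30
842401 38940
1093435849 50544090
1419278889601 65606189880
1842222905266249 85156783920150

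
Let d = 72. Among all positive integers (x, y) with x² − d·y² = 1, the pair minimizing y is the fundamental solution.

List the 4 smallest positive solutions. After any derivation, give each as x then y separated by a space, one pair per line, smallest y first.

17 2
577 68
19601 2310
665857 78472

√72 = [8; 2,16, …], period ℓ=2 (even) → k=1
k=0  a_k=8  p_k/q_k = 8/1
k=1  a_k=2  p_k/q_k = 17/2
fundamental: x₁=17, y₁=2  (since 289 − 72·4 = 1)
n=2: (17,2)∘(17,2) = (17·17+72·2·2, 17·2+2·17) = (577,68)
n=3: (577,68)∘(17,2) = (17·577+72·2·68, 17·68+2·577) = (19601,2310)
n=4: (19601,2310)∘(17,2) = (17·19601+72·2·2310, 17·2310+2·19601) = (665857,78472)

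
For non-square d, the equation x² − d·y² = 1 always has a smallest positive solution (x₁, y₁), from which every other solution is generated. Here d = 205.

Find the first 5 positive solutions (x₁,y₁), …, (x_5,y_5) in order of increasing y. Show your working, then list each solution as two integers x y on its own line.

39689 2772
3150433441 220035816
250075105640009 17466002999676
19850461732342200961 1386416385888245712
1575689951139784122242249 110050959861571165127460

d=205: √d = [14; 3,6,1,4,1,6,3,28] (ℓ=8, even), read p_7/q_7
k=0  a_k=14  p_k/q_k = 14/1
k=1  a_k=3  p_k/q_k = 43/3
k=2  a_k=6  p_k/q_k = 272/19
…
k=4  a_k=4  p_k/q_k = 1532/107
k=5  a_k=1  p_k/q_k = 1847/129
k=6  a_k=6  p_k/q_k = 12614/881
k=7  a_k=3  p_k/q_k = 39689/2772
(x₁, y₁) = (39689, 2772);  39689² − 205·2772² = 1 ✓
n=2: (39689,2772)∘(39689,2772) = (39689·39689+205·2772·2772, 39689·2772+2772·39689) = (3150433441,220035816)
n=3: (3150433441,220035816)∘(39689,2772) = (39689·3150433441+205·2772·220035816, 39689·220035816+2772·3150433441) = (250075105640009,17466002999676)
n=4: (250075105640009,17466002999676)∘(39689,2772) = (39689·250075105640009+205·2772·17466002999676, 39689·17466002999676+2772·250075105640009) = (19850461732342200961,1386416385888245712)
n=5: (19850461732342200961,1386416385888245712)∘(39689,2772) = (39689·19850461732342200961+205·2772·1386416385888245712, 39689·1386416385888245712+2772·19850461732342200961) = (1575689951139784122242249,110050959861571165127460)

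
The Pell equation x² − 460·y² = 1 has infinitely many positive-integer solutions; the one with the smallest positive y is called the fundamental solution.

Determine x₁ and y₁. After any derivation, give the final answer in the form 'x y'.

2535751 118230

d=460: √d = [21; 2,4,3,1,2,10,2,1,3,4,2,42] (ℓ=12, even), read p_11/q_11
a_0=21:  p_0=21·1+0=21,  q_0=21·0+1=1
a_1=2:  p_1=2·21+1=43,  q_1=2·1+0=2
a_2=4:  p_2=4·43+21=193,  q_2=4·2+1=9
a_3=3:  p_3=3·193+43=622,  q_3=3·9+2=29
…
a_6=10:  p_6=10·2252+815=23335,  q_6=10·105+38=1088
a_7=2:  p_7=2·23335+2252=48922,  q_7=2·1088+105=2281
a_8=1:  p_8=1·48922+23335=72257,  q_8=1·2281+1088=3369
a_9=3:  p_9=3·72257+48922=265693,  q_9=3·3369+2281=12388
a_10=4:  p_10=4·265693+72257=1135029,  q_10=4·12388+3369=52921
a_11=2:  p_11=2·1135029+265693=2535751,  q_11=2·52921+12388=118230
(x₁, y₁) = (2535751, 118230);  2535751² − 460·118230² = 1 ✓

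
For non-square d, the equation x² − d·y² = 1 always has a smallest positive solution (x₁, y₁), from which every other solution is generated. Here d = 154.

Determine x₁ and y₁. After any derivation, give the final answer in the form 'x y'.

21295 1716

√154 = [12; 2,2,3,1,2,1,3,2,2,24, …], period ℓ=10 (even) → k=9
i=0: a=12 ⇒ p=12, q=1
i=1: a=2 ⇒ p=25, q=2
i=2: a=2 ⇒ p=62, q=5
i=3: a=3 ⇒ p=211, q=17
…
i=5: a=2 ⇒ p=757, q=61
i=6: a=1 ⇒ p=1030, q=83
…
i=8: a=2 ⇒ p=8724, q=703
i=9: a=2 ⇒ p=21295, q=1716
(x₁, y₁) = (21295, 1716);  21295² − 154·1716² = 1 ✓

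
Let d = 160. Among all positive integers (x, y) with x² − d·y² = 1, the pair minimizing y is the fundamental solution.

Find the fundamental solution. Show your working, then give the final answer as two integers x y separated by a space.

721 57

d=160: √d = [12; 1,1,1,5,1,1,1,24] (ℓ=8, even), read p_7/q_7
k=0  a_k=12  p_k/q_k = 12/1
k=1  a_k=1  p_k/q_k = 13/1
…
k=6  a_k=1  p_k/q_k = 468/37
k=7  a_k=1  p_k/q_k = 721/57
(x₁, y₁) = (721, 57);  721² − 160·57² = 1 ✓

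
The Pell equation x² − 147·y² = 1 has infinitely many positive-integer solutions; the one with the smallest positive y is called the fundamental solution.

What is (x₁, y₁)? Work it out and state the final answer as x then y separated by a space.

97 8

d=147: √d = [12; 8,24] (ℓ=2, even), read p_1/q_1
a_0=12:  p_0=12·1+0=12,  q_0=12·0+1=1
a_1=8:  p_1=8·12+1=97,  q_1=8·1+0=8
(x₁, y₁) = (97, 8);  97² − 147·8² = 1 ✓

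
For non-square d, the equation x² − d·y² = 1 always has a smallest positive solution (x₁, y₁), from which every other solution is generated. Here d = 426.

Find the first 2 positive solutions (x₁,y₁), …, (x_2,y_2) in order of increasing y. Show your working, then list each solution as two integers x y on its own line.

d=426: √d = [20; 1,1,1,3,2,6,2,3,1,1,1,40] (ℓ=12, even), read p_11/q_11
step 0: (20, 1)  from 20·(1,0) + (0,1)
step 1: (21, 1)  from 1·(20,1) + (1,0)
step 2: (41, 2)  from 1·(21,1) + (20,1)
…
step 6: (3323, 161)  from 6·(516,25) + (227,11)
step 7: (7162, 347)  from 2·(3323,161) + (516,25)
step 8: (24809, 1202)  from 3·(7162,347) + (3323,161)
step 9: (31971, 1549)  from 1·(24809,1202) + (7162,347)
step 10: (56780, 2751)  from 1·(31971,1549) + (24809,1202)
step 11: (88751, 4300)  from 1·(56780,2751) + (31971,1549)
(x₁, y₁) = (88751, 4300);  88751² − 426·4300² = 1 ✓
(x_2, y_2) = (88751·88751 + 426·4300·4300, 88751·4300 + 4300·88751) = (15753480001, 763258600)

88751 4300
15753480001 763258600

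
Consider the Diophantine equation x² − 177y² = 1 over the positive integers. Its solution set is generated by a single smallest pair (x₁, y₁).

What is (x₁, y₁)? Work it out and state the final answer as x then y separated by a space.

62423 4692

√177 → a₀=13, period (3,3,2,8,2,3,3,26); ℓ=8 even so k=7
k=0  a_k=13  p_k/q_k = 13/1
k=1  a_k=3  p_k/q_k = 40/3
k=2  a_k=3  p_k/q_k = 133/10
k=3  a_k=2  p_k/q_k = 306/23
k=4  a_k=8  p_k/q_k = 2581/194
k=5  a_k=2  p_k/q_k = 5468/411
k=6  a_k=3  p_k/q_k = 18985/1427
k=7  a_k=3  p_k/q_k = 62423/4692
(x₁, y₁) = (62423, 4692);  62423² − 177·4692² = 1 ✓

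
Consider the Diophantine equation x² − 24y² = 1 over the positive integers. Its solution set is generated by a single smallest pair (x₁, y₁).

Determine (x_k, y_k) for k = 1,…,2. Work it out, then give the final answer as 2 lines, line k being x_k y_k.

d=24: √d = [4; 1,8] (ℓ=2, even), read p_1/q_1
a_0=4:  p_0=4·1+0=4,  q_0=4·0+1=1
a_1=1:  p_1=1·4+1=5,  q_1=1·1+0=1
fundamental: x₁=5, y₁=1  (since 25 − 24·1 = 1)
k=2:  x_2 = 5·5+24·1·1 = 49,  y_2 = 5·1+1·5 = 10

5 1
49 10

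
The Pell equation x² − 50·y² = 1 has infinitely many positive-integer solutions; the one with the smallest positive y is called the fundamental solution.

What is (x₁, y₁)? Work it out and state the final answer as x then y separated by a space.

√50 → a₀=7, period (14); ℓ=1 odd so k=1
a_0=7:  p_0=7·1+0=7,  q_0=7·0+1=1
a_1=14:  p_1=14·7+1=99,  q_1=14·1+0=14
→ (99, 14).  Check: 99²=9801, 50·14²=9800, difference 1.

99 14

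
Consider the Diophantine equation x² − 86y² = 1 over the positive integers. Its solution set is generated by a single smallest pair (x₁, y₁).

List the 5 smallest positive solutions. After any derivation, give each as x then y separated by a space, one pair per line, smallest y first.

10405 1122
216528049 23348820
4505948689285 485888943078
93768792007492801 10111348882104360
1951328557169976499525 210417169750702788522

[9; 3,1,1,1,8,1,1,1,3,18] for √86; ℓ=10 ⇒ convergent index 9
step 0: (9, 1)  from 9·(1,0) + (0,1)
…
step 2: (37, 4)  from 1·(28,3) + (9,1)
…
step 4: (102, 11)  from 1·(65,7) + (37,4)
…
step 7: (1864, 201)  from 1·(983,106) + (881,95)
step 8: (2847, 307)  from 1·(1864,201) + (983,106)
step 9: (10405, 1122)  from 3·(2847,307) + (1864,201)
(x₁, y₁) = (10405, 1122);  10405² − 86·1122² = 1 ✓
n=2: (10405,1122)∘(10405,1122) = (10405·10405+86·1122·1122, 10405·1122+1122·10405) = (216528049,23348820)
n=3: (216528049,23348820)∘(10405,1122) = (10405·216528049+86·1122·23348820, 10405·23348820+1122·216528049) = (4505948689285,485888943078)
n=4: (4505948689285,485888943078)∘(10405,1122) = (10405·4505948689285+86·1122·485888943078, 10405·485888943078+1122·4505948689285) = (93768792007492801,10111348882104360)
n=5: (93768792007492801,10111348882104360)∘(10405,1122) = (10405·93768792007492801+86·1122·10111348882104360, 10405·10111348882104360+1122·93768792007492801) = (1951328557169976499525,210417169750702788522)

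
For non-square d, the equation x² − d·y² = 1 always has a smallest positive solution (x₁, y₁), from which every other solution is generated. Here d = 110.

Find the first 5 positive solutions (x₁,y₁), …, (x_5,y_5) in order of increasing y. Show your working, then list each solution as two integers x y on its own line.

√110 = [10; 2,20, …], period ℓ=2 (even) → k=1
k=0  a_k=10  p_k/q_k = 10/1
k=1  a_k=2  p_k/q_k = 21/2
fundamental: x₁=21, y₁=2  (since 441 − 110·4 = 1)
k=2:  x_2 = 21·21+110·2·2 = 881,  y_2 = 21·2+2·21 = 84
k=3:  x_3 = 21·881+110·2·84 = 36981,  y_3 = 21·84+2·881 = 3526
k=4:  x_4 = 21·36981+110·2·3526 = 1552321,  y_4 = 21·3526+2·36981 = 148008
k=5:  x_5 = 21·1552321+110·2·148008 = 65160501,  y_5 = 21·148008+2·1552321 = 6212810

21 2
881 84
36981 3526
1552321 148008
65160501 6212810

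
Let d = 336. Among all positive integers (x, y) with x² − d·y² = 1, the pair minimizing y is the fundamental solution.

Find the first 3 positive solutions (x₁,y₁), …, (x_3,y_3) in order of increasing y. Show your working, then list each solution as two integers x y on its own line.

√336 = [18; 3,36, …], period ℓ=2 (even) → k=1
k=0  a_k=18  p_k/q_k = 18/1
k=1  a_k=3  p_k/q_k = 55/3
(x₁, y₁) = (55, 3);  55² − 336·3² = 1 ✓
k=2:  x_2 = 55·55+336·3·3 = 6049,  y_2 = 55·3+3·55 = 330
k=3:  x_3 = 55·6049+336·3·330 = 665335,  y_3 = 55·330+3·6049 = 36297

55 3
6049 330
665335 36297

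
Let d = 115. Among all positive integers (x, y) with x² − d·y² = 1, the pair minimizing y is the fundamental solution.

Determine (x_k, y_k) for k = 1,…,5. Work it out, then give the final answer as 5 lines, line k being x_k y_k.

1126 105
2535751 236460
5710510126 532507815
12860066268001 1199207362920
28960863525028126 2700614448788025

√115 → a₀=10, period (1,2,1,1,1,1,1,2,1,20); ℓ=10 even so k=9
step 0: (10, 1)  from 10·(1,0) + (0,1)
…
step 2: (32, 3)  from 2·(11,1) + (10,1)
…
step 5: (118, 11)  from 1·(75,7) + (43,4)
…
step 7: (311, 29)  from 1·(193,18) + (118,11)
step 8: (815, 76)  from 2·(311,29) + (193,18)
step 9: (1126, 105)  from 1·(815,76) + (311,29)
→ (1126, 105).  Check: 1126²=1267876, 115·105²=1267875, difference 1.
n=2: (1126,105)∘(1126,105) = (1126·1126+115·105·105, 1126·105+105·1126) = (2535751,236460)
n=3: (2535751,236460)∘(1126,105) = (1126·2535751+115·105·236460, 1126·236460+105·2535751) = (5710510126,532507815)
n=4: (5710510126,532507815)∘(1126,105) = (1126·5710510126+115·105·532507815, 1126·532507815+105·5710510126) = (12860066268001,1199207362920)
n=5: (12860066268001,1199207362920)∘(1126,105) = (1126·12860066268001+115·105·1199207362920, 1126·1199207362920+105·12860066268001) = (28960863525028126,2700614448788025)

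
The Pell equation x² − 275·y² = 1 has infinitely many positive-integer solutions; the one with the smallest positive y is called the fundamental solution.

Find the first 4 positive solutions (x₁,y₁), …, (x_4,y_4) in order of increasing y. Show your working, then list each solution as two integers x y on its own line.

199 12
79201 4776
31521799 1900836
12545596801 756527952

√275 → a₀=16, period (1,1,2,1,1,32); ℓ=6 even so k=5
k=0  a_k=16  p_k/q_k = 16/1
…
k=4  a_k=1  p_k/q_k = 116/7
k=5  a_k=1  p_k/q_k = 199/12
→ (199, 12).  Check: 199²=39601, 275·12²=39600, difference 1.
n=2: (199,12)∘(199,12) = (199·199+275·12·12, 199·12+12·199) = (79201,4776)
n=3: (79201,4776)∘(199,12) = (199·79201+275·12·4776, 199·4776+12·79201) = (31521799,1900836)
n=4: (31521799,1900836)∘(199,12) = (199·31521799+275·12·1900836, 199·1900836+12·31521799) = (12545596801,756527952)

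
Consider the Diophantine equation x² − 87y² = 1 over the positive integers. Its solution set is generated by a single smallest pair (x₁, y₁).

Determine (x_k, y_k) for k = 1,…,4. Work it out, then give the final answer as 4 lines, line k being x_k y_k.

d=87: √d = [9; 3,18] (ℓ=2, even), read p_1/q_1
step 0: (9, 1)  from 9·(1,0) + (0,1)
step 1: (28, 3)  from 3·(9,1) + (1,0)
→ (28, 3).  Check: 28²=784, 87·3²=783, difference 1.
k=2:  x_2 = 28·28+87·3·3 = 1567,  y_2 = 28·3+3·28 = 168
k=3:  x_3 = 28·1567+87·3·168 = 87724,  y_3 = 28·168+3·1567 = 9405
k=4:  x_4 = 28·87724+87·3·9405 = 4910977,  y_4 = 28·9405+3·87724 = 526512

28 3
1567 168
87724 9405
4910977 526512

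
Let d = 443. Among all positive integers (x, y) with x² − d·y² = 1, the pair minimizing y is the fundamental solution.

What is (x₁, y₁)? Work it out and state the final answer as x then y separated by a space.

[21; 21,42] for √443; ℓ=2 ⇒ convergent index 1
k=0  a_k=21  p_k/q_k = 21/1
k=1  a_k=21  p_k/q_k = 442/21
→ (442, 21).  Check: 442²=195364, 443·21²=195363, difference 1.

442 21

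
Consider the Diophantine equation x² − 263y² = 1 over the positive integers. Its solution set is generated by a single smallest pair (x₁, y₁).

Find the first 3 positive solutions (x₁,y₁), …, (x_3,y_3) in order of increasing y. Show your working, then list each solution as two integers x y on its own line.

√263 = [16; 4,1,1,1,1,15,1,1,1,1,4,32, …], period ℓ=12 (even) → k=11
i=0: a=16 ⇒ p=16, q=1
…
i=3: a=1 ⇒ p=146, q=9
…
i=7: a=1 ⇒ p=6195, q=382
i=8: a=1 ⇒ p=12017, q=741
…
i=10: a=1 ⇒ p=30229, q=1864
i=11: a=4 ⇒ p=139128, q=8579
fundamental: x₁=139128, y₁=8579  (since 19356600384 − 263·73599241 = 1)
(139128+8579√263)^2 = 38713200767 + 2387158224√263
(139128+8579√263)^3 = 10772180392483224 + 664241098768765√263

139128 8579
38713200767 2387158224
10772180392483224 664241098768765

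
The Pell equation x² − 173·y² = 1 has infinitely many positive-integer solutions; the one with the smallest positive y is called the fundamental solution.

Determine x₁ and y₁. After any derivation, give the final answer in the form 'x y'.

2499849 190060

[13; 6,1,1,6,26] for √173; ℓ=5 ⇒ convergent index 9
i=0: a=13 ⇒ p=13, q=1
i=1: a=6 ⇒ p=79, q=6
i=2: a=1 ⇒ p=92, q=7
…
i=8: a=1 ⇒ p=382343, q=29069
i=9: a=6 ⇒ p=2499849, q=190060
fundamental: x₁=2499849, y₁=190060  (since 6249245022801 − 173·36122803600 = 1)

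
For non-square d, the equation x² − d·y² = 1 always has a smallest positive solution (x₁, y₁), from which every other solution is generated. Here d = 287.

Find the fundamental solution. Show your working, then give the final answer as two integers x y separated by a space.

d=287: √d = [16; 1,15,1,32] (ℓ=4, even), read p_3/q_3
a_0=16:  p_0=16·1+0=16,  q_0=16·0+1=1
…
a_2=15:  p_2=15·17+16=271,  q_2=15·1+1=16
a_3=1:  p_3=1·271+17=288,  q_3=1·16+1=17
→ (288, 17).  Check: 288²=82944, 287·17²=82943, difference 1.

288 17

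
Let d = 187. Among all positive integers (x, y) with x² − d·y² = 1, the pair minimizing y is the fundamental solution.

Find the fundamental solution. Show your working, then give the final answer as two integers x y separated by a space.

1682 123

√187 = [13; 1,2,13,2,1,26, …], period ℓ=6 (even) → k=5
a_0=13:  p_0=13·1+0=13,  q_0=13·0+1=1
a_1=1:  p_1=1·13+1=14,  q_1=1·1+0=1
…
a_4=2:  p_4=2·547+41=1135,  q_4=2·40+3=83
a_5=1:  p_5=1·1135+547=1682,  q_5=1·83+40=123
→ (1682, 123).  Check: 1682²=2829124, 187·123²=2829123, difference 1.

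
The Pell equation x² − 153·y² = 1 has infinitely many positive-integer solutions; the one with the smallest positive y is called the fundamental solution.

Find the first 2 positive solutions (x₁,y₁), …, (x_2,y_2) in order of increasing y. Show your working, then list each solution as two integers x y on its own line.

d=153: √d = [12; 2,1,2,2,2,1,2,24] (ℓ=8, even), read p_7/q_7
i=0: a=12 ⇒ p=12, q=1
…
i=3: a=2 ⇒ p=99, q=8
…
i=5: a=2 ⇒ p=569, q=46
i=6: a=1 ⇒ p=804, q=65
i=7: a=2 ⇒ p=2177, q=176
fundamental: x₁=2177, y₁=176  (since 4739329 − 153·30976 = 1)
(2177+176√153)^2 = 9478657 + 766304√153

2177 176
9478657 766304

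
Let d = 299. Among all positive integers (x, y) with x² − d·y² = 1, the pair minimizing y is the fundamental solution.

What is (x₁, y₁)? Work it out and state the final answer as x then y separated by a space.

415 24

[17; 3,2,3,34] for √299; ℓ=4 ⇒ convergent index 3
a_0=17:  p_0=17·1+0=17,  q_0=17·0+1=1
a_1=3:  p_1=3·17+1=52,  q_1=3·1+0=3
a_2=2:  p_2=2·52+17=121,  q_2=2·3+1=7
a_3=3:  p_3=3·121+52=415,  q_3=3·7+3=24
→ (415, 24).  Check: 415²=172225, 299·24²=172224, difference 1.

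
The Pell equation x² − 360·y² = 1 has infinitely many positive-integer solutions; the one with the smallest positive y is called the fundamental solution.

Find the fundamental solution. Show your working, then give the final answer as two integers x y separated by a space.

[18; 1,36] for √360; ℓ=2 ⇒ convergent index 1
a_0=18:  p_0=18·1+0=18,  q_0=18·0+1=1
a_1=1:  p_1=1·18+1=19,  q_1=1·1+0=1
fundamental: x₁=19, y₁=1  (since 361 − 360·1 = 1)

19 1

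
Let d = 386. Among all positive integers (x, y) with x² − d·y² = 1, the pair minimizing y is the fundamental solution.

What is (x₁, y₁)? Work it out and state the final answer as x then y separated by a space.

111555 5678

d=386: √d = [19; 1,1,1,4,1,18,1,4,1,1,1,38] (ℓ=12, even), read p_11/q_11
k=0  a_k=19  p_k/q_k = 19/1
k=1  a_k=1  p_k/q_k = 20/1
k=2  a_k=1  p_k/q_k = 39/2
…
k=5  a_k=1  p_k/q_k = 334/17
k=6  a_k=18  p_k/q_k = 6287/320
…
k=8  a_k=4  p_k/q_k = 32771/1668
…
k=10  a_k=1  p_k/q_k = 72163/3673
k=11  a_k=1  p_k/q_k = 111555/5678
(x₁, y₁) = (111555, 5678);  111555² − 386·5678² = 1 ✓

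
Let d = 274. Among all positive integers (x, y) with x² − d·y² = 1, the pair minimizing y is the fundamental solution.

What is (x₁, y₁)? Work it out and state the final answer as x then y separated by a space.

3959299 239190

[16; 1,1,4,4,1,1,32] for √274; ℓ=7 ⇒ convergent index 13
step 0: (16, 1)  from 16·(1,0) + (0,1)
…
step 2: (33, 2)  from 1·(17,1) + (16,1)
…
step 12: (2189276, 132259)  from 1·(1770023,106931) + (419253,25328)
step 13: (3959299, 239190)  from 1·(2189276,132259) + (1770023,106931)
fundamental: x₁=3959299, y₁=239190  (since 15676048571401 − 274·57211856100 = 1)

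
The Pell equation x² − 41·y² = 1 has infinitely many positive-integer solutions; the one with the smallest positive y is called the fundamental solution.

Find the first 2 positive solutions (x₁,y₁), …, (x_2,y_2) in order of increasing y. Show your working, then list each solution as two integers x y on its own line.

√41 → a₀=6, period (2,2,12); ℓ=3 odd so k=5
step 0: (6, 1)  from 6·(1,0) + (0,1)
…
step 3: (397, 62)  from 12·(32,5) + (13,2)
step 4: (826, 129)  from 2·(397,62) + (32,5)
step 5: (2049, 320)  from 2·(826,129) + (397,62)
(x₁, y₁) = (2049, 320);  2049² − 41·320² = 1 ✓
(2049+320√41)^2 = 8396801 + 1311360√41

2049 320
8396801 1311360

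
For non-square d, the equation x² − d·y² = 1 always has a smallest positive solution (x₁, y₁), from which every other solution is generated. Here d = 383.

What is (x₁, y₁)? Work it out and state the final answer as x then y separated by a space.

18768 959

√383 → a₀=19, period (1,1,3,19,3,1,1,38); ℓ=8 even so k=7
a_0=19:  p_0=19·1+0=19,  q_0=19·0+1=1
a_1=1:  p_1=1·19+1=20,  q_1=1·1+0=1
…
a_4=19:  p_4=19·137+39=2642,  q_4=19·7+2=135
a_5=3:  p_5=3·2642+137=8063,  q_5=3·135+7=412
a_6=1:  p_6=1·8063+2642=10705,  q_6=1·412+135=547
a_7=1:  p_7=1·10705+8063=18768,  q_7=1·547+412=959
fundamental: x₁=18768, y₁=959  (since 352237824 − 383·919681 = 1)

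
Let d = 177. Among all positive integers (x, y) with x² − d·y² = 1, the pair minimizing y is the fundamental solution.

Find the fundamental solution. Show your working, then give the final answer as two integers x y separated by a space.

62423 4692

d=177: √d = [13; 3,3,2,8,2,3,3,26] (ℓ=8, even), read p_7/q_7
k=0  a_k=13  p_k/q_k = 13/1
k=1  a_k=3  p_k/q_k = 40/3
k=2  a_k=3  p_k/q_k = 133/10
k=3  a_k=2  p_k/q_k = 306/23
k=4  a_k=8  p_k/q_k = 2581/194
…
k=6  a_k=3  p_k/q_k = 18985/1427
k=7  a_k=3  p_k/q_k = 62423/4692
fundamental: x₁=62423, y₁=4692  (since 3896630929 − 177·22014864 = 1)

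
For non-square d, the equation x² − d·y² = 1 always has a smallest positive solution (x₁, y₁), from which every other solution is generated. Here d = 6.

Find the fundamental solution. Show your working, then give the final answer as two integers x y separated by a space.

5 2

[2; 2,4] for √6; ℓ=2 ⇒ convergent index 1
step 0: (2, 1)  from 2·(1,0) + (0,1)
step 1: (5, 2)  from 2·(2,1) + (1,0)
(x₁, y₁) = (5, 2);  5² − 6·2² = 1 ✓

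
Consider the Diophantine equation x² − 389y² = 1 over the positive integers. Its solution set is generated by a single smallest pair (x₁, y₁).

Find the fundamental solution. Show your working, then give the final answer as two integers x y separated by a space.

3287049 166660

√389 = [19; 1,2,1,1,1,1,2,1,38, …], period ℓ=9 (odd) → k=17
k=0  a_k=19  p_k/q_k = 19/1
…
k=3  a_k=1  p_k/q_k = 79/4
…
k=5  a_k=1  p_k/q_k = 217/11
…
k=7  a_k=2  p_k/q_k = 927/47
k=8  a_k=1  p_k/q_k = 1282/65
…
k=11  a_k=2  p_k/q_k = 151493/7681
k=12  a_k=1  p_k/q_k = 202418/10263
k=13  a_k=1  p_k/q_k = 353911/17944
…
k=15  a_k=1  p_k/q_k = 910240/46151
k=16  a_k=2  p_k/q_k = 2376809/120509
k=17  a_k=1  p_k/q_k = 3287049/166660
(x₁, y₁) = (3287049, 166660);  3287049² − 389·166660² = 1 ✓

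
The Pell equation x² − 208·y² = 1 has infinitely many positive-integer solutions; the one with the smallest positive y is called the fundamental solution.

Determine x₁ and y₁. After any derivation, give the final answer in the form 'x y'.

√208 → a₀=14, period (2,2,1,2,2,28); ℓ=6 even so k=5
a_0=14:  p_0=14·1+0=14,  q_0=14·0+1=1
…
a_3=1:  p_3=1·72+29=101,  q_3=1·5+2=7
a_4=2:  p_4=2·101+72=274,  q_4=2·7+5=19
a_5=2:  p_5=2·274+101=649,  q_5=2·19+7=45
fundamental: x₁=649, y₁=45  (since 421201 − 208·2025 = 1)

649 45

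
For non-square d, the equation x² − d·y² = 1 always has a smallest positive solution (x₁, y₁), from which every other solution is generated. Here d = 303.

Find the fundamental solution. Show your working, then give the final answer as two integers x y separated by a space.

2524 145

√303 = [17; 2,2,5,2,2,34, …], period ℓ=6 (even) → k=5
step 0: (17, 1)  from 17·(1,0) + (0,1)
step 1: (35, 2)  from 2·(17,1) + (1,0)
step 2: (87, 5)  from 2·(35,2) + (17,1)
…
step 4: (1027, 59)  from 2·(470,27) + (87,5)
step 5: (2524, 145)  from 2·(1027,59) + (470,27)
→ (2524, 145).  Check: 2524²=6370576, 303·145²=6370575, difference 1.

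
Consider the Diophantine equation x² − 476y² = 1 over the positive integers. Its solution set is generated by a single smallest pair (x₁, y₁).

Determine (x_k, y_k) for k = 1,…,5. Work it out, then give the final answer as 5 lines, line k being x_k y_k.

28799 1320
1658764801 76029360
95541534979199 4379139075960
5503001330073139201 252229652421114720
316961870514011136719999 14527923515772226566600

√476 = [21; 1,4,2,10,2,4,1,42, …], period ℓ=8 (even) → k=7
k=0  a_k=21  p_k/q_k = 21/1
k=1  a_k=1  p_k/q_k = 22/1
k=2  a_k=4  p_k/q_k = 109/5
…
k=4  a_k=10  p_k/q_k = 2509/115
…
k=6  a_k=4  p_k/q_k = 23541/1079
k=7  a_k=1  p_k/q_k = 28799/1320
(x₁, y₁) = (28799, 1320);  28799² − 476·1320² = 1 ✓
(x_2, y_2) = (28799·28799 + 476·1320·1320, 28799·1320 + 1320·28799) = (1658764801, 76029360)
(x_3, y_3) = (28799·1658764801 + 476·1320·76029360, 28799·76029360 + 1320·1658764801) = (95541534979199, 4379139075960)
(x_4, y_4) = (28799·95541534979199 + 476·1320·4379139075960, 28799·4379139075960 + 1320·95541534979199) = (5503001330073139201, 252229652421114720)
(x_5, y_5) = (28799·5503001330073139201 + 476·1320·252229652421114720, 28799·252229652421114720 + 1320·5503001330073139201) = (316961870514011136719999, 14527923515772226566600)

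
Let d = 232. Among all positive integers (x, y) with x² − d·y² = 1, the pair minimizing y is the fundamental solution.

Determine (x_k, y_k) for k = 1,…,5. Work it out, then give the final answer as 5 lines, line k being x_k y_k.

19603 1287
768555217 50458122
30131975818099 1978261129845
1181354243155834177 77559705806244948
46316174427035658925363 3040805823861378301443

√232 → a₀=15, period (4,3,7,3,4,30); ℓ=6 even so k=5
a_0=15:  p_0=15·1+0=15,  q_0=15·0+1=1
…
a_3=7:  p_3=7·198+61=1447,  q_3=7·13+4=95
a_4=3:  p_4=3·1447+198=4539,  q_4=3·95+13=298
a_5=4:  p_5=4·4539+1447=19603,  q_5=4·298+95=1287
→ (19603, 1287).  Check: 19603²=384277609, 232·1287²=384277608, difference 1.
(19603+1287√232)^2 = 768555217 + 50458122√232
(19603+1287√232)^3 = 30131975818099 + 1978261129845√232
(19603+1287√232)^4 = 1181354243155834177 + 77559705806244948√232
(19603+1287√232)^5 = 46316174427035658925363 + 3040805823861378301443√232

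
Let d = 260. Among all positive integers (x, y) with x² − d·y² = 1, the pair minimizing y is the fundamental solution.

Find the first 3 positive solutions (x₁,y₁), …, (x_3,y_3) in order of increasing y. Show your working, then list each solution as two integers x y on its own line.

√260 → a₀=16, period (8,32); ℓ=2 even so k=1
step 0: (16, 1)  from 16·(1,0) + (0,1)
step 1: (129, 8)  from 8·(16,1) + (1,0)
(x₁, y₁) = (129, 8);  129² − 260·8² = 1 ✓
n=2: (129,8)∘(129,8) = (129·129+260·8·8, 129·8+8·129) = (33281,2064)
n=3: (33281,2064)∘(129,8) = (129·33281+260·8·2064, 129·2064+8·33281) = (8586369,532504)

129 8
33281 2064
8586369 532504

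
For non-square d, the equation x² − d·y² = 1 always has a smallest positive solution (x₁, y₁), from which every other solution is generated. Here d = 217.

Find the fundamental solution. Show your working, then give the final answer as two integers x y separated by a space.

d=217: √d = [14; 1,2,1,2,1,…,2,1,28] (ℓ=16, even), read p_15/q_15
a_0=14:  p_0=14·1+0=14,  q_0=14·0+1=1
a_1=1:  p_1=1·14+1=15,  q_1=1·1+0=1
a_2=2:  p_2=2·15+14=44,  q_2=2·1+1=3
a_3=1:  p_3=1·44+15=59,  q_3=1·3+1=4
…
a_6=1:  p_6=1·221+162=383,  q_6=1·15+11=26
…
a_14=2:  p_14=2·1034361+740980=2809702,  q_14=2·70217+50301=190735
a_15=1:  p_15=1·2809702+1034361=3844063,  q_15=1·190735+70217=260952
fundamental: x₁=3844063, y₁=260952  (since 14776820347969 − 217·68095946304 = 1)

3844063 260952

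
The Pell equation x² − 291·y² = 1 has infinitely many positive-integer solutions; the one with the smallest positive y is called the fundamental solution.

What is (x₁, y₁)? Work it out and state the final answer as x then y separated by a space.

√291 = [17; 17,34, …], period ℓ=2 (even) → k=1
i=0: a=17 ⇒ p=17, q=1
i=1: a=17 ⇒ p=290, q=17
fundamental: x₁=290, y₁=17  (since 84100 − 291·289 = 1)

290 17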